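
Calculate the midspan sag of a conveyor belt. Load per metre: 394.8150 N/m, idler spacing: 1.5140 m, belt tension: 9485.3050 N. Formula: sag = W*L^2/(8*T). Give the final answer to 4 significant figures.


sag = 394.8150 * 1.5140^2 / (8 * 9485.3050)
sag = 0.01193 m


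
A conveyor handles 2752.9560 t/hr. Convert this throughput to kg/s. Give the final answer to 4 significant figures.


m_dot = 2752.9560 * 1000 / 3600
m_dot = 764.7 kg/s


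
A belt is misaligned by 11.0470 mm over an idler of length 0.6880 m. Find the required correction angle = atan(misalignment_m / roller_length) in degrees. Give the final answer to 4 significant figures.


misalign_m = 11.0470 / 1000 = 0.011047 m
angle = atan(0.011047 / 0.6880)
angle = 0.9199 deg


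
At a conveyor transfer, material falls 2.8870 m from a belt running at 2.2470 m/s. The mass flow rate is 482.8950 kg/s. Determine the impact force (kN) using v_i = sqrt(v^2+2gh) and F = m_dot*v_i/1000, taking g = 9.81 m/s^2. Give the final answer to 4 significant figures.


v_i = sqrt(2.2470^2 + 2*9.81*2.8870) = 7.85442 m/s
F = 482.8950 * 7.85442 / 1000
F = 3.793 kN


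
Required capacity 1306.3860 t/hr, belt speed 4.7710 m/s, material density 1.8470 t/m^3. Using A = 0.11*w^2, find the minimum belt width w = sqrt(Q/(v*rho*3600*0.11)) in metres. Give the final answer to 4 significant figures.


A_req = 1306.3860 / (4.7710 * 1.8470 * 3600) = 0.0411806 m^2
w = sqrt(0.0411806 / 0.11)
w = 0.6119 m


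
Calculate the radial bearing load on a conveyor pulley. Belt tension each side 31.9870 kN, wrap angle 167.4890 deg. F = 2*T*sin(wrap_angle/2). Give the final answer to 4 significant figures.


F = 2 * 31.9870 * sin(167.4890/2 deg)
F = 63.59 kN


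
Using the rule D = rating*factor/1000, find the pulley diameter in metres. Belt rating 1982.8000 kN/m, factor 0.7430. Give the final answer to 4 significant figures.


D = 1982.8000 * 0.7430 / 1000
D = 1.473 m


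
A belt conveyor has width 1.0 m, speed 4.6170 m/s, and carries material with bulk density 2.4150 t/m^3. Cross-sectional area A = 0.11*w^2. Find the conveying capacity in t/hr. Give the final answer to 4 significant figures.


A = 0.11 * 1.0^2 = 0.11 m^2
C = 0.11 * 4.6170 * 2.4150 * 3600
C = 4415 t/hr


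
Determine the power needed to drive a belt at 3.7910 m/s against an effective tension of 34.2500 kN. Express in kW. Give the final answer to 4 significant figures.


P = Te * v = 34.2500 * 3.7910
P = 129.8 kW


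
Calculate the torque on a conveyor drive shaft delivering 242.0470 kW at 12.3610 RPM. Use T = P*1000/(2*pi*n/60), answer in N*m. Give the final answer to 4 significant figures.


omega = 2*pi*12.3610/60 = 1.29444 rad/s
T = 242.0470*1000 / 1.29444
T = 187000 N*m


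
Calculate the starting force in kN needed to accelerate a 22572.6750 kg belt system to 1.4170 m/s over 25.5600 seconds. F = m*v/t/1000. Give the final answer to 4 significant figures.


F = 22572.6750 * 1.4170 / 25.5600 / 1000
F = 1.251 kN


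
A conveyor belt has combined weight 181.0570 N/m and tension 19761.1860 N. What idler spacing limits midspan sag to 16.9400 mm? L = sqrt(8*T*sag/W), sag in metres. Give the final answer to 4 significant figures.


sag = 16.9400/1000 = 0.016940 m
L = sqrt(8 * 19761.1860 * 0.016940 / 181.0570)
L = 3.846 m


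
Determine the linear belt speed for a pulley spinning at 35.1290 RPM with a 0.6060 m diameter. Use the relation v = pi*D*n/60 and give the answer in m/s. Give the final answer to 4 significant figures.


v = pi * 0.6060 * 35.1290 / 60
v = 1.115 m/s


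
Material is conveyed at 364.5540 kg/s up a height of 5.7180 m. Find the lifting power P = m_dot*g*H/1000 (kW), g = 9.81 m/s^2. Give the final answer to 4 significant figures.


P = 364.5540 * 9.81 * 5.7180 / 1000
P = 20.45 kW


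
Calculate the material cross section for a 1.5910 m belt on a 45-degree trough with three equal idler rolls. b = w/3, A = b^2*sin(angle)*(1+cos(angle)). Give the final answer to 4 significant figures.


b = 1.5910/3 = 0.530333 m
A = 0.530333^2 * sin(45 deg) * (1 + cos(45 deg))
A = 0.3395 m^2


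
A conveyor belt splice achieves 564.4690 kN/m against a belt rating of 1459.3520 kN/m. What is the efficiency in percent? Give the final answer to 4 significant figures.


Eff = 564.4690 / 1459.3520 * 100
Eff = 38.68 %


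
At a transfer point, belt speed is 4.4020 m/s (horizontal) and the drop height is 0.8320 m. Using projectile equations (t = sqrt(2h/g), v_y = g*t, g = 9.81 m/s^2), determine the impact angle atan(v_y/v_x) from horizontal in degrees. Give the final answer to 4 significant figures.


t = sqrt(2*0.8320/9.81) = 0.411853 s
v_y = 9.81 * 0.411853 = 4.04028 m/s
angle = atan(4.04028 / 4.4020) = 42.55 deg


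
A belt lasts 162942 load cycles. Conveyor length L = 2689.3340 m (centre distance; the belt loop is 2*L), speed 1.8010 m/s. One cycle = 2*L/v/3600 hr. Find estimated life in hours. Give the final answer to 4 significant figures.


cycle_time = 2 * 2689.3340 / 1.8010 / 3600 = 0.82958 hr
life = 162942 * 0.82958 = 135200 hours


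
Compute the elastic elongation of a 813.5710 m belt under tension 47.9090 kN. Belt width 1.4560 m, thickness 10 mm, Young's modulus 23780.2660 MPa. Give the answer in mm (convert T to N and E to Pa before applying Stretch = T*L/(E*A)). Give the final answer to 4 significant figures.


A = 1.4560 * 0.01 = 0.01456 m^2
Stretch = 47.9090*1000 * 813.5710 / (23780.2660e6 * 0.01456) * 1000
Stretch = 112.6 mm


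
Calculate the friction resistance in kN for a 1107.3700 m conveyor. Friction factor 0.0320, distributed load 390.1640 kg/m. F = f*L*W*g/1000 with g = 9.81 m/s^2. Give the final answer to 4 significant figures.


F = 0.0320 * 1107.3700 * 390.1640 * 9.81 / 1000
F = 135.6 kN


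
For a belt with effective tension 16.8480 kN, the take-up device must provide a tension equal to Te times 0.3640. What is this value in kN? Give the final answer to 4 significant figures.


T_tu = 16.8480 * 0.3640
T_tu = 6.133 kN


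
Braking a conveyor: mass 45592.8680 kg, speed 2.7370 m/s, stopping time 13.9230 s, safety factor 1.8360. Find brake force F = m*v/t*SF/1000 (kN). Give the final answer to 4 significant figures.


F = 45592.8680 * 2.7370 / 13.9230 * 1.8360 / 1000
F = 16.46 kN


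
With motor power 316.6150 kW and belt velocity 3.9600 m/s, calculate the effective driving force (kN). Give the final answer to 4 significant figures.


Te = P / v = 316.6150 / 3.9600
Te = 79.95 kN


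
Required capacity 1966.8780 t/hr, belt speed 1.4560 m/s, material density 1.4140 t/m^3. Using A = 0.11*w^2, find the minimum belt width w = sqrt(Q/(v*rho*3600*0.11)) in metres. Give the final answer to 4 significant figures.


A_req = 1966.8780 / (1.4560 * 1.4140 * 3600) = 0.265378 m^2
w = sqrt(0.265378 / 0.11)
w = 1.553 m


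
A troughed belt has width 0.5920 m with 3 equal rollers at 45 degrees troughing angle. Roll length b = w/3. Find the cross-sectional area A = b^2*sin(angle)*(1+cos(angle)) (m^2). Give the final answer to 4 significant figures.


b = 0.5920/3 = 0.197333 m
A = 0.197333^2 * sin(45 deg) * (1 + cos(45 deg))
A = 0.04701 m^2


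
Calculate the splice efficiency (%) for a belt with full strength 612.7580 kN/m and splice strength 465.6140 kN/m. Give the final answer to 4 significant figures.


Eff = 465.6140 / 612.7580 * 100
Eff = 75.99 %


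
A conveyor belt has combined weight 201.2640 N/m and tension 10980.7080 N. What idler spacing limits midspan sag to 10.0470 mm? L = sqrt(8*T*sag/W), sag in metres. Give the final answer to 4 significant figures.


sag = 10.0470/1000 = 0.010047 m
L = sqrt(8 * 10980.7080 * 0.010047 / 201.2640)
L = 2.094 m


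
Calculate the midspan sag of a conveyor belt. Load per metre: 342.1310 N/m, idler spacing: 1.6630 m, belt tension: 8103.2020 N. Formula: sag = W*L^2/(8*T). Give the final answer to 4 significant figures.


sag = 342.1310 * 1.6630^2 / (8 * 8103.2020)
sag = 0.01460 m


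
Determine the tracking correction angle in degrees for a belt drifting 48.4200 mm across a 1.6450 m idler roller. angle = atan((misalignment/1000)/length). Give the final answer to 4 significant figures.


misalign_m = 48.4200 / 1000 = 0.048420 m
angle = atan(0.048420 / 1.6450)
angle = 1.686 deg


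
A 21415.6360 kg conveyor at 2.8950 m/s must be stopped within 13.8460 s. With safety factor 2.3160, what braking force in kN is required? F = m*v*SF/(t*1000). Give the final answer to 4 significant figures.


F = 21415.6360 * 2.8950 / 13.8460 * 2.3160 / 1000
F = 10.37 kN


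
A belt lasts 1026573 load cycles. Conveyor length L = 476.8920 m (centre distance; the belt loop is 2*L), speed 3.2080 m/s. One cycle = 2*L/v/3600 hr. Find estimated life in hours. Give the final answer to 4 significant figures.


cycle_time = 2 * 476.8920 / 3.2080 / 3600 = 0.0825873 hr
life = 1026573 * 0.0825873 = 84780 hours


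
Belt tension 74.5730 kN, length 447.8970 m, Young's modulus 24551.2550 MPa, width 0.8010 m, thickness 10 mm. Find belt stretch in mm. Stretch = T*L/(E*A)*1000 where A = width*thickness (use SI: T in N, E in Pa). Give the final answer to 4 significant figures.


A = 0.8010 * 0.01 = 0.00801 m^2
Stretch = 74.5730*1000 * 447.8970 / (24551.2550e6 * 0.00801) * 1000
Stretch = 169.8 mm


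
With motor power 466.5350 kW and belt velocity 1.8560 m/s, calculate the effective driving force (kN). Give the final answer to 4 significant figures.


Te = P / v = 466.5350 / 1.8560
Te = 251.4 kN


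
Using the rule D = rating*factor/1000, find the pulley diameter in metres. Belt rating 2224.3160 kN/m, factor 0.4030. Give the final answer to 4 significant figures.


D = 2224.3160 * 0.4030 / 1000
D = 0.8964 m


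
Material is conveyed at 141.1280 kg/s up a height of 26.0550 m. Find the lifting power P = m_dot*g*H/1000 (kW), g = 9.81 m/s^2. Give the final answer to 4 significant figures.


P = 141.1280 * 9.81 * 26.0550 / 1000
P = 36.07 kW


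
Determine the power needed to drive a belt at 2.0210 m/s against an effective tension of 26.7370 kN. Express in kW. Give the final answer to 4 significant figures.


P = Te * v = 26.7370 * 2.0210
P = 54.04 kW


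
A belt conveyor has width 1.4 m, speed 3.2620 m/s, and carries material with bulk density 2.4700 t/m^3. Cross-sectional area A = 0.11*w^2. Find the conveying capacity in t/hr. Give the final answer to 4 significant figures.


A = 0.11 * 1.4^2 = 0.2156 m^2
C = 0.2156 * 3.2620 * 2.4700 * 3600
C = 6254 t/hr


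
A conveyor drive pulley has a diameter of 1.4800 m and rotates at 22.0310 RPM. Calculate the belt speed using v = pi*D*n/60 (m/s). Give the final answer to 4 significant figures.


v = pi * 1.4800 * 22.0310 / 60
v = 1.707 m/s


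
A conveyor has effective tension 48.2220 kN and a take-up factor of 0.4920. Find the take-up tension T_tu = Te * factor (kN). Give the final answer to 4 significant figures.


T_tu = 48.2220 * 0.4920
T_tu = 23.73 kN


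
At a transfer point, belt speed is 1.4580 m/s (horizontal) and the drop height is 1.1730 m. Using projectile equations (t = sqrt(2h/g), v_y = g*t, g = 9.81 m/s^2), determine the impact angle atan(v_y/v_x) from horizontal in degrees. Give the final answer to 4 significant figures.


t = sqrt(2*1.1730/9.81) = 0.489023 s
v_y = 9.81 * 0.489023 = 4.79732 m/s
angle = atan(4.79732 / 1.4580) = 73.09 deg


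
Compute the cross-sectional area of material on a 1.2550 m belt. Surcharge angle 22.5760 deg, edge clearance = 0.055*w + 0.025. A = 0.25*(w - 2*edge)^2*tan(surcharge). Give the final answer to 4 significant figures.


edge = 0.055*1.2550 + 0.025 = 0.094025 m
ew = 1.2550 - 2*0.094025 = 1.06695 m
A = 0.25 * 1.06695^2 * tan(22.5760 deg)
A = 0.1183 m^2


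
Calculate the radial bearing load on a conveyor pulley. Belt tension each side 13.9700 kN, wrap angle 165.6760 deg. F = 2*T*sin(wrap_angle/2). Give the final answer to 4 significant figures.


F = 2 * 13.9700 * sin(165.6760/2 deg)
F = 27.72 kN


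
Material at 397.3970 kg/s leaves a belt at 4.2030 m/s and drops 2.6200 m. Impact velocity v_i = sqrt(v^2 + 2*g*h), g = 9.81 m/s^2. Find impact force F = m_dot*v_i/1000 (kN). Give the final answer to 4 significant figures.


v_i = sqrt(4.2030^2 + 2*9.81*2.6200) = 8.31081 m/s
F = 397.3970 * 8.31081 / 1000
F = 3.303 kN


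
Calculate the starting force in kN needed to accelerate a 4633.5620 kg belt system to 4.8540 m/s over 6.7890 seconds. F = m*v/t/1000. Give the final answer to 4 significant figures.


F = 4633.5620 * 4.8540 / 6.7890 / 1000
F = 3.313 kN


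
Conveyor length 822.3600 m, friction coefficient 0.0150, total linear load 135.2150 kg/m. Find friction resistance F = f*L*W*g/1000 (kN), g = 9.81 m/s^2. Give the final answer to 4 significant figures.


F = 0.0150 * 822.3600 * 135.2150 * 9.81 / 1000
F = 16.36 kN


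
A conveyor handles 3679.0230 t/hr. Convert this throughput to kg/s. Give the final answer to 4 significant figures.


m_dot = 3679.0230 * 1000 / 3600
m_dot = 1022 kg/s


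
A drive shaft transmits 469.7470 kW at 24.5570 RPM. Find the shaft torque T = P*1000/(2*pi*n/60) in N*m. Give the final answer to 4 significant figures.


omega = 2*pi*24.5570/60 = 2.5716 rad/s
T = 469.7470*1000 / 2.5716
T = 182700 N*m


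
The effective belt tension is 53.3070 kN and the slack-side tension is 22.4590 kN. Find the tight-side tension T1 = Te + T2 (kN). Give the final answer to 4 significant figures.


T1 = Te + T2 = 53.3070 + 22.4590
T1 = 75.77 kN


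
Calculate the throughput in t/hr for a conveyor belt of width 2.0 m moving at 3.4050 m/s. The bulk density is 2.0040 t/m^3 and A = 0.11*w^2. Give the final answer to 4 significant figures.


A = 0.11 * 2.0^2 = 0.44 m^2
C = 0.44 * 3.4050 * 2.0040 * 3600
C = 10810 t/hr


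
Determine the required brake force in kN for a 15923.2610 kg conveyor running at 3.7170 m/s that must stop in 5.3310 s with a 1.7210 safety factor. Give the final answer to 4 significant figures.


F = 15923.2610 * 3.7170 / 5.3310 * 1.7210 / 1000
F = 19.11 kN


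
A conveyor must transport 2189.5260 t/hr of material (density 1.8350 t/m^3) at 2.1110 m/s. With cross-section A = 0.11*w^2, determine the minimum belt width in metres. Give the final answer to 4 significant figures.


A_req = 2189.5260 / (2.1110 * 1.8350 * 3600) = 0.157009 m^2
w = sqrt(0.157009 / 0.11)
w = 1.195 m


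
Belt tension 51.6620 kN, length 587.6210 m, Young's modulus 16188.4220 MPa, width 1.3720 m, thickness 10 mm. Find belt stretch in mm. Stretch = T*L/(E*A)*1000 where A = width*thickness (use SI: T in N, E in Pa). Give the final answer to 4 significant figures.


A = 1.3720 * 0.01 = 0.01372 m^2
Stretch = 51.6620*1000 * 587.6210 / (16188.4220e6 * 0.01372) * 1000
Stretch = 136.7 mm


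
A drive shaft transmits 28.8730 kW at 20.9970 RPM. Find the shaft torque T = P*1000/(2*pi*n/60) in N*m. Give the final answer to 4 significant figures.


omega = 2*pi*20.9970/60 = 2.1988 rad/s
T = 28.8730*1000 / 2.1988
T = 13130 N*m


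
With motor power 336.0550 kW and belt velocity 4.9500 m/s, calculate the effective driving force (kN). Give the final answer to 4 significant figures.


Te = P / v = 336.0550 / 4.9500
Te = 67.89 kN


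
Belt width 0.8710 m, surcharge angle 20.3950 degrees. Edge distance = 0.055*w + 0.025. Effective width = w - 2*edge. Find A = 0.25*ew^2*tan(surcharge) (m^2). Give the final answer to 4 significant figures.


edge = 0.055*0.8710 + 0.025 = 0.072905 m
ew = 0.8710 - 2*0.072905 = 0.72519 m
A = 0.25 * 0.72519^2 * tan(20.3950 deg)
A = 0.04888 m^2


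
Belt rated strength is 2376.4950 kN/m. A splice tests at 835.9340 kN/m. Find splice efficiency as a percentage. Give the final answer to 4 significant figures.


Eff = 835.9340 / 2376.4950 * 100
Eff = 35.18 %


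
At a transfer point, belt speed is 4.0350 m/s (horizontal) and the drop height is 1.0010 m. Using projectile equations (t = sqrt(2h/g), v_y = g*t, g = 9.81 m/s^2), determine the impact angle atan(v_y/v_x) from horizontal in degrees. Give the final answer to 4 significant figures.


t = sqrt(2*1.0010/9.81) = 0.451749 s
v_y = 9.81 * 0.451749 = 4.43166 m/s
angle = atan(4.43166 / 4.0350) = 47.68 deg


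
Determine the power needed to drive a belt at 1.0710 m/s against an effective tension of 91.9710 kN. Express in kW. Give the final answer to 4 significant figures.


P = Te * v = 91.9710 * 1.0710
P = 98.50 kW


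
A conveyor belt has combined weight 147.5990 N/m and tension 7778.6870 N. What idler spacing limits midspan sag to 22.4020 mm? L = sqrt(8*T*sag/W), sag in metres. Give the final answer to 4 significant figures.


sag = 22.4020/1000 = 0.022402 m
L = sqrt(8 * 7778.6870 * 0.022402 / 147.5990)
L = 3.073 m


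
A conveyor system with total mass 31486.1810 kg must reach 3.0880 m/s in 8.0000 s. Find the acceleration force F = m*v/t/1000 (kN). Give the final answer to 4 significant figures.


F = 31486.1810 * 3.0880 / 8.0000 / 1000
F = 12.15 kN


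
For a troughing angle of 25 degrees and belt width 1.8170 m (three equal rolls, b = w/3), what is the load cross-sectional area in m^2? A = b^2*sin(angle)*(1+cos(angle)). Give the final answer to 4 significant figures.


b = 1.8170/3 = 0.605667 m
A = 0.605667^2 * sin(25 deg) * (1 + cos(25 deg))
A = 0.2955 m^2


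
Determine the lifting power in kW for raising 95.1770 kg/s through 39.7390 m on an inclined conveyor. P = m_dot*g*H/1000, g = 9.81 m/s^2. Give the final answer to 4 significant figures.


P = 95.1770 * 9.81 * 39.7390 / 1000
P = 37.10 kW


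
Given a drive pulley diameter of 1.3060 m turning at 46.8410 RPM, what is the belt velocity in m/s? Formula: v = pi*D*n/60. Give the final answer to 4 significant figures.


v = pi * 1.3060 * 46.8410 / 60
v = 3.203 m/s


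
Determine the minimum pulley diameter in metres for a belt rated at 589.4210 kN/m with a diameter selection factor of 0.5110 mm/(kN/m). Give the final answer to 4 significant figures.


D = 589.4210 * 0.5110 / 1000
D = 0.3012 m


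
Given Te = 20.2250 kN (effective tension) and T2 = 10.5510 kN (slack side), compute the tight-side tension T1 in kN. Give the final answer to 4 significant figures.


T1 = Te + T2 = 20.2250 + 10.5510
T1 = 30.78 kN


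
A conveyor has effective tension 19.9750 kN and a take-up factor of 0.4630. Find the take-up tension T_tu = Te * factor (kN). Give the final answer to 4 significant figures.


T_tu = 19.9750 * 0.4630
T_tu = 9.248 kN


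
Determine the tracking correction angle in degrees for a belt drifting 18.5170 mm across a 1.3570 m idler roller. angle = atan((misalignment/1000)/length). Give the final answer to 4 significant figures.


misalign_m = 18.5170 / 1000 = 0.018517 m
angle = atan(0.018517 / 1.3570)
angle = 0.7818 deg


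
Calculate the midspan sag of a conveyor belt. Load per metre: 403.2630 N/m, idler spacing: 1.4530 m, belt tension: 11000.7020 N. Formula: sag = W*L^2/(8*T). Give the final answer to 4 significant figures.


sag = 403.2630 * 1.4530^2 / (8 * 11000.7020)
sag = 0.009674 m


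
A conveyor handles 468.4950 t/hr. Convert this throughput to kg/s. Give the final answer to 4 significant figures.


m_dot = 468.4950 * 1000 / 3600
m_dot = 130.1 kg/s


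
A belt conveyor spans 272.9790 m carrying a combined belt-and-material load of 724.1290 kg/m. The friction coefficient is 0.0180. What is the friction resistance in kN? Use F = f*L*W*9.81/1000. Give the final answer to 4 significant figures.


F = 0.0180 * 272.9790 * 724.1290 * 9.81 / 1000
F = 34.90 kN


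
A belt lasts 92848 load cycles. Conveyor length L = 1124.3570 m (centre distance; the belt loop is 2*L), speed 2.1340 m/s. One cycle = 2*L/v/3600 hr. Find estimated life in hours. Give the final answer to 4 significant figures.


cycle_time = 2 * 1124.3570 / 2.1340 / 3600 = 0.29271 hr
life = 92848 * 0.29271 = 27180 hours


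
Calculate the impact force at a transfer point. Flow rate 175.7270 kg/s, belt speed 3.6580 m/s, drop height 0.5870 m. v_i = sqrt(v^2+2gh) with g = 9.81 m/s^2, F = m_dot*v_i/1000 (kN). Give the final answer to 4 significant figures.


v_i = sqrt(3.6580^2 + 2*9.81*0.5870) = 4.98978 m/s
F = 175.7270 * 4.98978 / 1000
F = 0.8768 kN


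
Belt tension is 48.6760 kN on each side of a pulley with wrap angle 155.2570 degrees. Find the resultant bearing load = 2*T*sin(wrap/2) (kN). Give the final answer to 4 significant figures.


F = 2 * 48.6760 * sin(155.2570/2 deg)
F = 95.09 kN


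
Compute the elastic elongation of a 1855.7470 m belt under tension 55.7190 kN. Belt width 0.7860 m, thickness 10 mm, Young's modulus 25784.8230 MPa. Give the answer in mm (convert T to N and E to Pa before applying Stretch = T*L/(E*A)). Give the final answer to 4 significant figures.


A = 0.7860 * 0.01 = 0.00786 m^2
Stretch = 55.7190*1000 * 1855.7470 / (25784.8230e6 * 0.00786) * 1000
Stretch = 510.2 mm


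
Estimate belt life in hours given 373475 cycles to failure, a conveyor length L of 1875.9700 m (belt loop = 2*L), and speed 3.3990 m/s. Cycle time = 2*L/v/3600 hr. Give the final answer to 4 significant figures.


cycle_time = 2 * 1875.9700 / 3.3990 / 3600 = 0.306621 hr
life = 373475 * 0.306621 = 114500 hours


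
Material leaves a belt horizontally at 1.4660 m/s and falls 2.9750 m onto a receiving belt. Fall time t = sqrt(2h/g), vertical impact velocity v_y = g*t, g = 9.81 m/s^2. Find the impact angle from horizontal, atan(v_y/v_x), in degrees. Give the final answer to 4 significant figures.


t = sqrt(2*2.9750/9.81) = 0.778796 s
v_y = 9.81 * 0.778796 = 7.63999 m/s
angle = atan(7.63999 / 1.4660) = 79.14 deg


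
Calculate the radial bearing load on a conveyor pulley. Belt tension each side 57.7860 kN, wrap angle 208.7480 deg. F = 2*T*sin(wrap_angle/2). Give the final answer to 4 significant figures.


F = 2 * 57.7860 * sin(208.7480/2 deg)
F = 112.0 kN


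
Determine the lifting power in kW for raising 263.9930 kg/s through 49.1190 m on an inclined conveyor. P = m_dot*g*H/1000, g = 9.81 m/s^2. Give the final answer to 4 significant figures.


P = 263.9930 * 9.81 * 49.1190 / 1000
P = 127.2 kW


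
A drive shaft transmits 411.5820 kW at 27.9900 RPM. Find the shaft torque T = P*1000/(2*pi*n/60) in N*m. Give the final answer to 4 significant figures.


omega = 2*pi*27.9900/60 = 2.93111 rad/s
T = 411.5820*1000 / 2.93111
T = 140400 N*m


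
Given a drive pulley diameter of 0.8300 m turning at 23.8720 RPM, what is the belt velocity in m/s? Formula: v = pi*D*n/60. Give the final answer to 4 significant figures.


v = pi * 0.8300 * 23.8720 / 60
v = 1.037 m/s


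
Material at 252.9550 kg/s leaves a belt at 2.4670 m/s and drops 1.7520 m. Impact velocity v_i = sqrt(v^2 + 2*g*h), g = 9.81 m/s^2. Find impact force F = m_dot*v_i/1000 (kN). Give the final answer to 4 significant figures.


v_i = sqrt(2.4670^2 + 2*9.81*1.7520) = 6.36084 m/s
F = 252.9550 * 6.36084 / 1000
F = 1.609 kN


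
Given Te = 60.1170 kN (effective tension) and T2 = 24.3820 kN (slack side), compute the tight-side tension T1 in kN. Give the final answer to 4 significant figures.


T1 = Te + T2 = 60.1170 + 24.3820
T1 = 84.50 kN


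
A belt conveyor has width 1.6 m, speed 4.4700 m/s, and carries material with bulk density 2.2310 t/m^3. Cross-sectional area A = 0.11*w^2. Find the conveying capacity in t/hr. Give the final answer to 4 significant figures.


A = 0.11 * 1.6^2 = 0.2816 m^2
C = 0.2816 * 4.4700 * 2.2310 * 3600
C = 10110 t/hr


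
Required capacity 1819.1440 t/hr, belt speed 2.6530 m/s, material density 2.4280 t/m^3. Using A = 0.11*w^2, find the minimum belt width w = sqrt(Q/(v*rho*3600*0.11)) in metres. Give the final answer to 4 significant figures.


A_req = 1819.1440 / (2.6530 * 2.4280 * 3600) = 0.0784474 m^2
w = sqrt(0.0784474 / 0.11)
w = 0.8445 m


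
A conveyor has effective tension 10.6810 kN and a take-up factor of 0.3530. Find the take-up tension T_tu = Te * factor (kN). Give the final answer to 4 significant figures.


T_tu = 10.6810 * 0.3530
T_tu = 3.770 kN


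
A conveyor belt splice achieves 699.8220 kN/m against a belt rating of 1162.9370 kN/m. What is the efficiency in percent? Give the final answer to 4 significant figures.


Eff = 699.8220 / 1162.9370 * 100
Eff = 60.18 %


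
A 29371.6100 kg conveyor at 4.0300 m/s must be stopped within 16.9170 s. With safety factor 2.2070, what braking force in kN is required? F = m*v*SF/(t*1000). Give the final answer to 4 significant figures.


F = 29371.6100 * 4.0300 / 16.9170 * 2.2070 / 1000
F = 15.44 kN


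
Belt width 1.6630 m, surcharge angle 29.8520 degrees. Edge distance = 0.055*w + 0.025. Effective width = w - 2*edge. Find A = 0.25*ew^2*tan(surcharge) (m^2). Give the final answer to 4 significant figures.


edge = 0.055*1.6630 + 0.025 = 0.116465 m
ew = 1.6630 - 2*0.116465 = 1.43007 m
A = 0.25 * 1.43007^2 * tan(29.8520 deg)
A = 0.2934 m^2


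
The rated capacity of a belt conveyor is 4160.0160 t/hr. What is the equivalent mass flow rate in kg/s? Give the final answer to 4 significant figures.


m_dot = 4160.0160 * 1000 / 3600
m_dot = 1156 kg/s


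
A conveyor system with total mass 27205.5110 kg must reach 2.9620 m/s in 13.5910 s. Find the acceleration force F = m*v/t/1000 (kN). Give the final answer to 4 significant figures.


F = 27205.5110 * 2.9620 / 13.5910 / 1000
F = 5.929 kN


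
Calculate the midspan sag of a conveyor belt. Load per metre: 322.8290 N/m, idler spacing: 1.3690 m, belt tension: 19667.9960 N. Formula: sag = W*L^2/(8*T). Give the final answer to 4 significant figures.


sag = 322.8290 * 1.3690^2 / (8 * 19667.9960)
sag = 0.003845 m


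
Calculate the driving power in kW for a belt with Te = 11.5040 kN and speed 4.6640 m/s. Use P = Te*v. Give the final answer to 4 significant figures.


P = Te * v = 11.5040 * 4.6640
P = 53.65 kW


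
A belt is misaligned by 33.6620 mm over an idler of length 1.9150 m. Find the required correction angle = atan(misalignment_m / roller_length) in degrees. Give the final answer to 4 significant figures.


misalign_m = 33.6620 / 1000 = 0.033662 m
angle = atan(0.033662 / 1.9150)
angle = 1.007 deg


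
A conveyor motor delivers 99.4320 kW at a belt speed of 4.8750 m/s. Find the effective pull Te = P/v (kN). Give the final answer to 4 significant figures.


Te = P / v = 99.4320 / 4.8750
Te = 20.40 kN


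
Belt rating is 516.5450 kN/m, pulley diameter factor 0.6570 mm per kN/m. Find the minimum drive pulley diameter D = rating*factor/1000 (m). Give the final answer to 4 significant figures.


D = 516.5450 * 0.6570 / 1000
D = 0.3394 m


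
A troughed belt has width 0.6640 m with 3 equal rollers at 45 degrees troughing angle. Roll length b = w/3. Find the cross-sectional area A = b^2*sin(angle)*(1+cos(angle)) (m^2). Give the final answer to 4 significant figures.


b = 0.6640/3 = 0.221333 m
A = 0.221333^2 * sin(45 deg) * (1 + cos(45 deg))
A = 0.05913 m^2


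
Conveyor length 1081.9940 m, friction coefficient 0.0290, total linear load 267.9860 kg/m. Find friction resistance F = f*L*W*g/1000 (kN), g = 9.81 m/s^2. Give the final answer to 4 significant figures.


F = 0.0290 * 1081.9940 * 267.9860 * 9.81 / 1000
F = 82.49 kN


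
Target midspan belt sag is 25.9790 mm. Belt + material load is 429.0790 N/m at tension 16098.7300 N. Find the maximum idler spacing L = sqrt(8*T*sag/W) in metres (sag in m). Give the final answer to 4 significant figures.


sag = 25.9790/1000 = 0.025979 m
L = sqrt(8 * 16098.7300 * 0.025979 / 429.0790)
L = 2.792 m


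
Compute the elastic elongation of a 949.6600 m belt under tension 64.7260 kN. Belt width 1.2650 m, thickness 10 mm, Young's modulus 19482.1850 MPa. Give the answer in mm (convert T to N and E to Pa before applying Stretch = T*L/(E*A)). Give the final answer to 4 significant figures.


A = 1.2650 * 0.01 = 0.01265 m^2
Stretch = 64.7260*1000 * 949.6600 / (19482.1850e6 * 0.01265) * 1000
Stretch = 249.4 mm


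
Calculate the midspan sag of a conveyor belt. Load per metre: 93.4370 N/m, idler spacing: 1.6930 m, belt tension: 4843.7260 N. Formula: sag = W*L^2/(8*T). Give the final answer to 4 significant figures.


sag = 93.4370 * 1.6930^2 / (8 * 4843.7260)
sag = 0.006911 m


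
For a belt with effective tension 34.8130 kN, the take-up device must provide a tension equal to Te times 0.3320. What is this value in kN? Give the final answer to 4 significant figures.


T_tu = 34.8130 * 0.3320
T_tu = 11.56 kN


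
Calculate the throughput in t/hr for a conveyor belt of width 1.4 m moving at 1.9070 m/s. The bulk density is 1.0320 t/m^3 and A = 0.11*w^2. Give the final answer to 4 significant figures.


A = 0.11 * 1.4^2 = 0.2156 m^2
C = 0.2156 * 1.9070 * 1.0320 * 3600
C = 1528 t/hr


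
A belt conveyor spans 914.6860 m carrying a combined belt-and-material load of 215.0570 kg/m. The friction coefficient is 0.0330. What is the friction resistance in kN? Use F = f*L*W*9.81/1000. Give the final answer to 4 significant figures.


F = 0.0330 * 914.6860 * 215.0570 * 9.81 / 1000
F = 63.68 kN


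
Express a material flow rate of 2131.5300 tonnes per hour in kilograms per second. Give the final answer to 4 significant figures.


m_dot = 2131.5300 * 1000 / 3600
m_dot = 592.1 kg/s


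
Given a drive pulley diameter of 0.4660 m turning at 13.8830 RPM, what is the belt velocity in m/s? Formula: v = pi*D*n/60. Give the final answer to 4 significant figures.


v = pi * 0.4660 * 13.8830 / 60
v = 0.3387 m/s


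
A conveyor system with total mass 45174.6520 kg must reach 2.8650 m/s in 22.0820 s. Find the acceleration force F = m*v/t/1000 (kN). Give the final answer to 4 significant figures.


F = 45174.6520 * 2.8650 / 22.0820 / 1000
F = 5.861 kN


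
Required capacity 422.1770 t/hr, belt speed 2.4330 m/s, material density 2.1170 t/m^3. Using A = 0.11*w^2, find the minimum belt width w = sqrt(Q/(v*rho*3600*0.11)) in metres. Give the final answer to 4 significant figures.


A_req = 422.1770 / (2.4330 * 2.1170 * 3600) = 0.0227682 m^2
w = sqrt(0.0227682 / 0.11)
w = 0.4550 m


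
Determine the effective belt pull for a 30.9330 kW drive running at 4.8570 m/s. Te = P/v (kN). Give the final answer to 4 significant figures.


Te = P / v = 30.9330 / 4.8570
Te = 6.369 kN


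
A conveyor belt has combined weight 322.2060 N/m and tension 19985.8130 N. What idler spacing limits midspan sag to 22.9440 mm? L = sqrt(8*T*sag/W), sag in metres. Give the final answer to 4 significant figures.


sag = 22.9440/1000 = 0.022944 m
L = sqrt(8 * 19985.8130 * 0.022944 / 322.2060)
L = 3.374 m


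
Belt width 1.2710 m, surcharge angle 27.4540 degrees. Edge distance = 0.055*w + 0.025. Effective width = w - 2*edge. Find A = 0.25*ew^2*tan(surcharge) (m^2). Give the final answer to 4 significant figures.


edge = 0.055*1.2710 + 0.025 = 0.094905 m
ew = 1.2710 - 2*0.094905 = 1.08119 m
A = 0.25 * 1.08119^2 * tan(27.4540 deg)
A = 0.1518 m^2


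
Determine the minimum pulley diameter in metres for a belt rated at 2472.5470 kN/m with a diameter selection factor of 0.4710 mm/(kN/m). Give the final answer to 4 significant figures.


D = 2472.5470 * 0.4710 / 1000
D = 1.165 m


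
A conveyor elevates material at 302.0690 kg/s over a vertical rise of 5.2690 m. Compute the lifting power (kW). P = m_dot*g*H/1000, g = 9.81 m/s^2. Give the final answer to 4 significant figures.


P = 302.0690 * 9.81 * 5.2690 / 1000
P = 15.61 kW


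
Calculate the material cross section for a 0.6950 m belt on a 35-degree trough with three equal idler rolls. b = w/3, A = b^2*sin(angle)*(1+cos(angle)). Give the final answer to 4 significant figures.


b = 0.6950/3 = 0.231667 m
A = 0.231667^2 * sin(35 deg) * (1 + cos(35 deg))
A = 0.05600 m^2


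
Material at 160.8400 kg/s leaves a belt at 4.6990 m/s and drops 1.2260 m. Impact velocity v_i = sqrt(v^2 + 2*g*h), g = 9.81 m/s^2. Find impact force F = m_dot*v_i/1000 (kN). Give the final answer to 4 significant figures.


v_i = sqrt(4.6990^2 + 2*9.81*1.2260) = 6.79225 m/s
F = 160.8400 * 6.79225 / 1000
F = 1.092 kN


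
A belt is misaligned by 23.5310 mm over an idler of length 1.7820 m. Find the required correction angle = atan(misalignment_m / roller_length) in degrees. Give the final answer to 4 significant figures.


misalign_m = 23.5310 / 1000 = 0.023531 m
angle = atan(0.023531 / 1.7820)
angle = 0.7565 deg


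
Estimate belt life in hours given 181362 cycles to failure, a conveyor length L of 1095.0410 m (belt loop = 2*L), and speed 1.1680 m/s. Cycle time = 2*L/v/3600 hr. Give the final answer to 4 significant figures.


cycle_time = 2 * 1095.0410 / 1.1680 / 3600 = 0.520853 hr
life = 181362 * 0.520853 = 94460 hours


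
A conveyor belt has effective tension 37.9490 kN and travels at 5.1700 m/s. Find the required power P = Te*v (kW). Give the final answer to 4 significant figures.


P = Te * v = 37.9490 * 5.1700
P = 196.2 kW


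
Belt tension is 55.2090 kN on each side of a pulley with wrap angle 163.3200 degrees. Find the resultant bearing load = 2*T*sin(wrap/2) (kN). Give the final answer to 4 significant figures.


F = 2 * 55.2090 * sin(163.3200/2 deg)
F = 109.3 kN


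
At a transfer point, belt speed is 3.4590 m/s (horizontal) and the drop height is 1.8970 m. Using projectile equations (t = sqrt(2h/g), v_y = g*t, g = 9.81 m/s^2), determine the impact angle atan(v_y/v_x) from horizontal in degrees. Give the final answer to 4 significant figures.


t = sqrt(2*1.8970/9.81) = 0.621891 s
v_y = 9.81 * 0.621891 = 6.10075 m/s
angle = atan(6.10075 / 3.4590) = 60.45 deg


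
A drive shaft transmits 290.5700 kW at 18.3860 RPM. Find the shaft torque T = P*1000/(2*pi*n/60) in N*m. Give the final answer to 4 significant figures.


omega = 2*pi*18.3860/60 = 1.92538 rad/s
T = 290.5700*1000 / 1.92538
T = 150900 N*m


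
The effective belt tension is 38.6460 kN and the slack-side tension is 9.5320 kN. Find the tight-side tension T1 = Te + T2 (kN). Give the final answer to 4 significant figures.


T1 = Te + T2 = 38.6460 + 9.5320
T1 = 48.18 kN


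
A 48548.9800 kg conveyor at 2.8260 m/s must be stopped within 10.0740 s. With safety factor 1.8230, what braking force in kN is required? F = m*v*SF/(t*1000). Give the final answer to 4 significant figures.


F = 48548.9800 * 2.8260 / 10.0740 * 1.8230 / 1000
F = 24.83 kN


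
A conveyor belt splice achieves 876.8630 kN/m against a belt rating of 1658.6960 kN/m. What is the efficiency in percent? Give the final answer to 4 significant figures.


Eff = 876.8630 / 1658.6960 * 100
Eff = 52.86 %


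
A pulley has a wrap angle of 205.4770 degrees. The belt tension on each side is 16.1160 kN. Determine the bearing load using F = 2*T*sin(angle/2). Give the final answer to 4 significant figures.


F = 2 * 16.1160 * sin(205.4770/2 deg)
F = 31.44 kN


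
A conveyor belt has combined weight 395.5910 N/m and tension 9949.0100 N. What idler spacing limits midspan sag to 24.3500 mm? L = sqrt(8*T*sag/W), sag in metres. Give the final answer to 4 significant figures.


sag = 24.3500/1000 = 0.024350 m
L = sqrt(8 * 9949.0100 * 0.024350 / 395.5910)
L = 2.213 m


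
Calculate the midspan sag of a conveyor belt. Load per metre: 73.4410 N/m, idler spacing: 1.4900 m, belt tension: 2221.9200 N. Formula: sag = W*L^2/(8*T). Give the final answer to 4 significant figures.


sag = 73.4410 * 1.4900^2 / (8 * 2221.9200)
sag = 0.009173 m


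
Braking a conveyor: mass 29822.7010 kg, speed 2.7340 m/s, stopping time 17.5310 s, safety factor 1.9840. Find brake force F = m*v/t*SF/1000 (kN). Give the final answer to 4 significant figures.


F = 29822.7010 * 2.7340 / 17.5310 * 1.9840 / 1000
F = 9.227 kN


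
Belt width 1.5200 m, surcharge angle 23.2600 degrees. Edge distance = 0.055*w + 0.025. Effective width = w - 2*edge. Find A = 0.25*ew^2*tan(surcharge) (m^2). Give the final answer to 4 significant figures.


edge = 0.055*1.5200 + 0.025 = 0.1086 m
ew = 1.5200 - 2*0.1086 = 1.3028 m
A = 0.25 * 1.3028^2 * tan(23.2600 deg)
A = 0.1824 m^2


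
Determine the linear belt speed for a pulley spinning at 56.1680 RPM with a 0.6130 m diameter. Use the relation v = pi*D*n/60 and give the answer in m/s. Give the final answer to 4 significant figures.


v = pi * 0.6130 * 56.1680 / 60
v = 1.803 m/s


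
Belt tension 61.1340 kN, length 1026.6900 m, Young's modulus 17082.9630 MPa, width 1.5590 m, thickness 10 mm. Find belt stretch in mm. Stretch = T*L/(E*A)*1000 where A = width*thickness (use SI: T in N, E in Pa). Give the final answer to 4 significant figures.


A = 1.5590 * 0.01 = 0.01559 m^2
Stretch = 61.1340*1000 * 1026.6900 / (17082.9630e6 * 0.01559) * 1000
Stretch = 235.7 mm


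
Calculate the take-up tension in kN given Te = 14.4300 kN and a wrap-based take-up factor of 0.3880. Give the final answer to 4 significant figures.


T_tu = 14.4300 * 0.3880
T_tu = 5.599 kN


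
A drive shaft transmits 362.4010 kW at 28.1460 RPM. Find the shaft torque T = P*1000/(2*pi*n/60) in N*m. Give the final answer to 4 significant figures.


omega = 2*pi*28.1460/60 = 2.94744 rad/s
T = 362.4010*1000 / 2.94744
T = 123000 N*m


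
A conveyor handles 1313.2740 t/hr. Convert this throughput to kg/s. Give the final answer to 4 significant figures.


m_dot = 1313.2740 * 1000 / 3600
m_dot = 364.8 kg/s


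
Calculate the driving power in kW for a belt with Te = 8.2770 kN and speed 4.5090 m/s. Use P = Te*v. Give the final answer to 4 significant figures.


P = Te * v = 8.2770 * 4.5090
P = 37.32 kW


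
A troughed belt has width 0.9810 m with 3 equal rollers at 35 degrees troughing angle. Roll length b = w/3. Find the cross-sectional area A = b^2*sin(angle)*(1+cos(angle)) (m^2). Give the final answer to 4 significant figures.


b = 0.9810/3 = 0.327 m
A = 0.327^2 * sin(35 deg) * (1 + cos(35 deg))
A = 0.1116 m^2


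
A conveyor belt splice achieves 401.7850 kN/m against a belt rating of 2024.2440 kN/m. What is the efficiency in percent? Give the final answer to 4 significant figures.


Eff = 401.7850 / 2024.2440 * 100
Eff = 19.85 %


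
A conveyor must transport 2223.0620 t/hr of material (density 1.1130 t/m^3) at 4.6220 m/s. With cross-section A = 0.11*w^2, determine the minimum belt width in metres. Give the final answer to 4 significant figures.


A_req = 2223.0620 / (4.6220 * 1.1130 * 3600) = 0.120039 m^2
w = sqrt(0.120039 / 0.11)
w = 1.045 m


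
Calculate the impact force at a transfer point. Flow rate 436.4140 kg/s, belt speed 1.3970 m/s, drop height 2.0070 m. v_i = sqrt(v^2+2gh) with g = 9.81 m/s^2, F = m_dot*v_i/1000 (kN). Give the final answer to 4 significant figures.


v_i = sqrt(1.3970^2 + 2*9.81*2.0070) = 6.42876 m/s
F = 436.4140 * 6.42876 / 1000
F = 2.806 kN


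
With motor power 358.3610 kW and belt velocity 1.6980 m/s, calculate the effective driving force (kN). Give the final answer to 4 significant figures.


Te = P / v = 358.3610 / 1.6980
Te = 211.0 kN


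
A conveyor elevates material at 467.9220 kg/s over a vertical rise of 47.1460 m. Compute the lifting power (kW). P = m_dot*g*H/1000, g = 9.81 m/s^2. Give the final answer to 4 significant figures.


P = 467.9220 * 9.81 * 47.1460 / 1000
P = 216.4 kW


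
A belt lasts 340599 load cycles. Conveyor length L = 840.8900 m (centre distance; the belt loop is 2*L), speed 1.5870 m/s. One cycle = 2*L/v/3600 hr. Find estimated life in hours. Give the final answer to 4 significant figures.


cycle_time = 2 * 840.8900 / 1.5870 / 3600 = 0.294367 hr
life = 340599 * 0.294367 = 100300 hours


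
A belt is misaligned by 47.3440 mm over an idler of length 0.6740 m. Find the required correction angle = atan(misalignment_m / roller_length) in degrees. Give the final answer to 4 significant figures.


misalign_m = 47.3440 / 1000 = 0.047344 m
angle = atan(0.047344 / 0.6740)
angle = 4.018 deg


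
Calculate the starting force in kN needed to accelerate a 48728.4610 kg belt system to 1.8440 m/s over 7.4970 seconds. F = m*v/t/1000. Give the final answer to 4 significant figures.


F = 48728.4610 * 1.8440 / 7.4970 / 1000
F = 11.99 kN
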